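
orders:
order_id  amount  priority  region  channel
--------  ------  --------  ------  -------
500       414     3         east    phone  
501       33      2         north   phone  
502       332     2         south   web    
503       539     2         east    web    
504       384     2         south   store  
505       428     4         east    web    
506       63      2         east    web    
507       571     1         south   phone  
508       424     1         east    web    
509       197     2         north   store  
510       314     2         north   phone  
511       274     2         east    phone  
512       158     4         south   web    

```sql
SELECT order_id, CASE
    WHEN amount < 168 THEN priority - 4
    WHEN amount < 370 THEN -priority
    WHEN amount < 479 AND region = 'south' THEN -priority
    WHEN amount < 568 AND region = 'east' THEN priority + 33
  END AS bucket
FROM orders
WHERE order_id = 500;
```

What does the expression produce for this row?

36

order_id = 500: amount=414, priority=3, region=east, channel=phone.
amount < 168 → false
amount < 370 → false
amount < 479 AND region = 'south' → false
amount < 568 AND region = 'east' → true → 36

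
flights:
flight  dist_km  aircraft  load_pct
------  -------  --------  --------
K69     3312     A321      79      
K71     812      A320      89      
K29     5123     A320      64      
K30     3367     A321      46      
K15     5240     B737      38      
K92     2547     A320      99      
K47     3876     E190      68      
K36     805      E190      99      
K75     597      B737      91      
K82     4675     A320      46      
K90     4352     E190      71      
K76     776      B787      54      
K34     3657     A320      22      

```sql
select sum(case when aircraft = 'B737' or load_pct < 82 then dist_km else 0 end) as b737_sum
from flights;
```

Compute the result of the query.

34975

flight=K69: ✓ → 3312
flight=K71: ✗
flight=K29: ✓ → 5123
flight=K30: ✓ → 3367
flight=K15: ✓ → 5240
flight=K92: ✗
flight=K47: ✓ → 3876
flight=K36: ✗
flight=K75: ✓ → 597
flight=K82: ✓ → 4675
flight=K90: ✓ → 4352
flight=K76: ✓ → 776
flight=K34: ✓ → 3657
b737_sum = 3312 + 5123 + 3367 + 5240 + 3876 + 597 + 4675 + 4352 + 776 + 3657 = 34975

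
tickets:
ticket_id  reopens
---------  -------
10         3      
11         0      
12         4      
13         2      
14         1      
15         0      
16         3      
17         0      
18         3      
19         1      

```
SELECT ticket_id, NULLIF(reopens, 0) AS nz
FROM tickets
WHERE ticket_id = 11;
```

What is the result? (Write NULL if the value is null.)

ticket_id = 11: reopens=0.
reopens=0 vs 0: equal → NULL

NULL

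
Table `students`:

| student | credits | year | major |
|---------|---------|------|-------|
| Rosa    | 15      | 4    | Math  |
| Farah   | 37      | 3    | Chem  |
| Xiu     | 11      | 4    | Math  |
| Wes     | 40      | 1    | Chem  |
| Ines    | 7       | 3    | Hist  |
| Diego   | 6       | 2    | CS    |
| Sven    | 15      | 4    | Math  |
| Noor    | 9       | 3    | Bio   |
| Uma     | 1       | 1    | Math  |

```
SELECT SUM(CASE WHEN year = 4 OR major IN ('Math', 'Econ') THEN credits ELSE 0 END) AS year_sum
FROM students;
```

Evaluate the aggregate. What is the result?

42

student=Rosa: ✓ → 15
student=Farah: ✗
student=Xiu: ✓ → 11
student=Wes: ✗
student=Ines: ✗
student=Diego: ✗
student=Sven: ✓ → 15
student=Noor: ✗
student=Uma: ✓ → 1
year_sum = 15 + 11 + 15 + 1 = 42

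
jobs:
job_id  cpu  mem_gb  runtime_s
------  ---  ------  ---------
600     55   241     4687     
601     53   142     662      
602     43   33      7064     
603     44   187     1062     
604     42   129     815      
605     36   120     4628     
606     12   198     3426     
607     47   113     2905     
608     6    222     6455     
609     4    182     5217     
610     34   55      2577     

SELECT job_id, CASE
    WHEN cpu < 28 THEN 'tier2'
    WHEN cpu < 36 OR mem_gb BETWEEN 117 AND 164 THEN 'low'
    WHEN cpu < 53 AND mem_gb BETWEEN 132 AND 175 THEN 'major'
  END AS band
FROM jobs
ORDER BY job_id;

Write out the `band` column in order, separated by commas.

job_id=600: (no match → NULL) → NULL
job_id=601: cpu < 36 OR mem_gb BETWEEN 117 AND 164 → low
job_id=602: (no match → NULL) → NULL
job_id=603: (no match → NULL) → NULL
job_id=604: cpu < 36 OR mem_gb BETWEEN 117 AND 164 → low
job_id=605: cpu < 36 OR mem_gb BETWEEN 117 AND 164 → low
job_id=606: cpu < 28 → tier2
job_id=607: (no match → NULL) → NULL
job_id=608: cpu < 28 → tier2
job_id=609: cpu < 28 → tier2
job_id=610: cpu < 36 OR mem_gb BETWEEN 117 AND 164 → low

NULL, low, NULL, NULL, low, low, tier2, NULL, tier2, tier2, low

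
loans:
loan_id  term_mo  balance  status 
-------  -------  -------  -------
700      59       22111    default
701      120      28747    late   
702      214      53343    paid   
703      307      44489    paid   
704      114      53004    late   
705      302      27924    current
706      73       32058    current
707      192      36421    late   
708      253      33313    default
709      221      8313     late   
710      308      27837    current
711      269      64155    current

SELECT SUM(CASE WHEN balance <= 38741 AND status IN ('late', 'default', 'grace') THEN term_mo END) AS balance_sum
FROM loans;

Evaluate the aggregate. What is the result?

loan_id=700: ✓ → 59
loan_id=701: ✓ → 120
loan_id=702: ✗
loan_id=703: ✗
loan_id=704: ✗
loan_id=705: ✗
loan_id=706: ✗
loan_id=707: ✓ → 192
loan_id=708: ✓ → 253
loan_id=709: ✓ → 221
loan_id=710: ✗
loan_id=711: ✗
balance_sum = 59 + 120 + 192 + 253 + 221 = 845

845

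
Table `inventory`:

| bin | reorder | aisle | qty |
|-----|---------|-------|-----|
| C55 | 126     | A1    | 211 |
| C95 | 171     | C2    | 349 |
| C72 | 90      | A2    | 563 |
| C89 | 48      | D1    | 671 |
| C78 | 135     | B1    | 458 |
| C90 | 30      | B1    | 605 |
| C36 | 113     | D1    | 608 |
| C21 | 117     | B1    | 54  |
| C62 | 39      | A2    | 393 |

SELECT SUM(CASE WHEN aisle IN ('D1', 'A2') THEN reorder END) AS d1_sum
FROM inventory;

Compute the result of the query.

290

bin=C55: ✗
bin=C95: ✗
bin=C72: ✓ → 90
bin=C89: ✓ → 48
bin=C78: ✗
bin=C90: ✗
bin=C36: ✓ → 113
bin=C21: ✗
bin=C62: ✓ → 39
d1_sum = 90 + 48 + 113 + 39 = 290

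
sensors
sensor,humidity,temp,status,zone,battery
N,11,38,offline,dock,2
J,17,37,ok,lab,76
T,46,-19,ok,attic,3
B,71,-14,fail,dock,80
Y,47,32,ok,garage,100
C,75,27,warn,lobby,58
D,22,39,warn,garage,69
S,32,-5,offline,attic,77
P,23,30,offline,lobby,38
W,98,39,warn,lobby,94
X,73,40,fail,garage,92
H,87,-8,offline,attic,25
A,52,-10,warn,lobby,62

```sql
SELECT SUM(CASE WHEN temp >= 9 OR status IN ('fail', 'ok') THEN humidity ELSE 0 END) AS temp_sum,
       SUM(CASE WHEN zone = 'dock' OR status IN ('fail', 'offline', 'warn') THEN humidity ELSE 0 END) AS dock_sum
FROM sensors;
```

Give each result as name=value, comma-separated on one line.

temp_sum=483, dock_sum=544

[temp_sum: temp >= 9 OR status IN ('fail', 'ok')]
sensor=N: ✓ → 11
sensor=J: ✓ → 17
sensor=T: ✓ → 46
sensor=B: ✓ → 71
sensor=Y: ✓ → 47
sensor=C: ✓ → 75
sensor=D: ✓ → 22
sensor=S: ✗
sensor=P: ✓ → 23
sensor=W: ✓ → 98
sensor=X: ✓ → 73
sensor=H: ✗
sensor=A: ✗
temp_sum = 11 + 17 + 46 + 71 + 47 + 75 + 22 + 23 + 98 + 73 = 483
—
[dock_sum: zone = 'dock' OR status IN ('fail', 'offline', 'warn')]
sensor=N: ✓ → 11
sensor=J: ✗
sensor=T: ✗
sensor=B: ✓ → 71
sensor=Y: ✗
sensor=C: ✓ → 75
sensor=D: ✓ → 22
sensor=S: ✓ → 32
sensor=P: ✓ → 23
sensor=W: ✓ → 98
sensor=X: ✓ → 73
sensor=H: ✓ → 87
sensor=A: ✓ → 52
dock_sum = 11 + 71 + 75 + 22 + 32 + 23 + 98 + 73 + 87 + 52 = 544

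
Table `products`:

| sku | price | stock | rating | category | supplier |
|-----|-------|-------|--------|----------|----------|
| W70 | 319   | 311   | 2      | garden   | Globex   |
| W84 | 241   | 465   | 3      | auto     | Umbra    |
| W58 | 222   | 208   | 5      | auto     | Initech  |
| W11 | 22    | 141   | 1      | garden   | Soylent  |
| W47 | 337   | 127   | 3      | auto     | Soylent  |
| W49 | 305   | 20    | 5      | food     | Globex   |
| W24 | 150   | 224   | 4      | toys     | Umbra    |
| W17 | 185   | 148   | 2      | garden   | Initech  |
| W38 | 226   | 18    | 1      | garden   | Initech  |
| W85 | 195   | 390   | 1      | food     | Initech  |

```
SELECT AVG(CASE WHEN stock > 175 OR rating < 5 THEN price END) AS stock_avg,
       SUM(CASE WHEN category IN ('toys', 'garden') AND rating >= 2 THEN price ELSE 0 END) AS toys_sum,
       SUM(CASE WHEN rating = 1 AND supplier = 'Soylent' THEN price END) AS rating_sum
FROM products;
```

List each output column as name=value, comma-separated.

stock_avg=210.7777777778, toys_sum=654, rating_sum=22

[stock_avg: stock > 175 OR rating < 5]
sku=W70: ✓ → 319
sku=W84: ✓ → 241
sku=W58: ✓ → 222
sku=W11: ✓ → 22
sku=W47: ✓ → 337
sku=W49: ✗
sku=W24: ✓ → 150
sku=W17: ✓ → 185
sku=W38: ✓ → 226
sku=W85: ✓ → 195
stock_avg = (319 + 241 + 222 + 22 + 337 + 150 + 185 + 226 + 195) / 9 = 210.7777777778
—
[toys_sum: category IN ('toys', 'garden') AND rating >= 2]
sku=W70: ✓ → 319
sku=W84: ✗
sku=W58: ✗
sku=W11: ✗
sku=W47: ✗
sku=W49: ✗
sku=W24: ✓ → 150
sku=W17: ✓ → 185
sku=W38: ✗
sku=W85: ✗
toys_sum = 319 + 150 + 185 = 654
—
[rating_sum: rating = 1 AND supplier = 'Soylent']
sku=W70: ✗
sku=W84: ✗
sku=W58: ✗
sku=W11: ✓ → 22
sku=W47: ✗
sku=W49: ✗
sku=W24: ✗
sku=W17: ✗
sku=W38: ✗
sku=W85: ✗
rating_sum = 22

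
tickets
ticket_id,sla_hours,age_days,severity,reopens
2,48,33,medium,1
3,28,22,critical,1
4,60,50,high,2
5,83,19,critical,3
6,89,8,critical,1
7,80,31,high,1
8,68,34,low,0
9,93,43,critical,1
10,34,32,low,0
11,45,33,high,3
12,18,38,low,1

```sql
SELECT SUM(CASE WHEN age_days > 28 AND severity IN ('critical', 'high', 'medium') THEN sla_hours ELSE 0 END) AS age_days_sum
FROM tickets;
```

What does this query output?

326

ticket_id=2: ✓ → 48
ticket_id=3: ✗
ticket_id=4: ✓ → 60
ticket_id=5: ✗
ticket_id=6: ✗
ticket_id=7: ✓ → 80
ticket_id=8: ✗
ticket_id=9: ✓ → 93
ticket_id=10: ✗
ticket_id=11: ✓ → 45
ticket_id=12: ✗
age_days_sum = 48 + 60 + 80 + 93 + 45 = 326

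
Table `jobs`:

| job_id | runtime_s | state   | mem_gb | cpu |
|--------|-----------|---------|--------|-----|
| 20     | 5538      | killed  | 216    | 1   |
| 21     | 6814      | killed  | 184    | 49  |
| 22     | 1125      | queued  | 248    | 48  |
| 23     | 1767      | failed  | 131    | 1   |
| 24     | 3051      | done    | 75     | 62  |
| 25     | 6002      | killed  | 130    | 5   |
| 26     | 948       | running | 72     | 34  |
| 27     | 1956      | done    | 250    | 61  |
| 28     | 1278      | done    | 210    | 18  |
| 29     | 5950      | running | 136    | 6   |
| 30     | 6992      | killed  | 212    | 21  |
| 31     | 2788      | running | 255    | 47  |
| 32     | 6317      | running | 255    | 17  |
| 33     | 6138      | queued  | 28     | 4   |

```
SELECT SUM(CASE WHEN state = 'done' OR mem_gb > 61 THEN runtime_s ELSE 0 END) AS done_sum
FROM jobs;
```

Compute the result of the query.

50526

job_id=20: ✓ → 5538
job_id=21: ✓ → 6814
job_id=22: ✓ → 1125
job_id=23: ✓ → 1767
job_id=24: ✓ → 3051
job_id=25: ✓ → 6002
job_id=26: ✓ → 948
job_id=27: ✓ → 1956
job_id=28: ✓ → 1278
job_id=29: ✓ → 5950
job_id=30: ✓ → 6992
job_id=31: ✓ → 2788
job_id=32: ✓ → 6317
job_id=33: ✗
done_sum = 5538 + 6814 + 1125 + 1767 + 3051 + 6002 + 948 + 1956 + 1278 + 5950 + 6992 + 2788 + 6317 = 50526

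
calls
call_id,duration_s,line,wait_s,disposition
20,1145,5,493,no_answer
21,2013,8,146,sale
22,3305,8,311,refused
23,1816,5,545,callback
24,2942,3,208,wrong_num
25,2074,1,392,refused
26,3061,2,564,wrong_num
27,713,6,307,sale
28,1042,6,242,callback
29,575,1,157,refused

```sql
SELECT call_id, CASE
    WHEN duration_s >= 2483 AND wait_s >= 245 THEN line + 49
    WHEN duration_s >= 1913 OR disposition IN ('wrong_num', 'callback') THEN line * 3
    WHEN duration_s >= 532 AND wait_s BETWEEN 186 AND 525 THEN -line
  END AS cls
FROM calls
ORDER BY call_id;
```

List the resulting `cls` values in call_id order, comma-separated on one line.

call_id=20: duration_s >= 532 AND wait_s BETWEEN 186 AND 525 → -5
call_id=21: duration_s >= 1913 OR disposition IN ('wrong_num', 'callback') → 24
call_id=22: duration_s >= 2483 AND wait_s >= 245 → 57
call_id=23: duration_s >= 1913 OR disposition IN ('wrong_num', 'callback') → 15
call_id=24: duration_s >= 1913 OR disposition IN ('wrong_num', 'callback') → 9
call_id=25: duration_s >= 1913 OR disposition IN ('wrong_num', 'callback') → 3
call_id=26: duration_s >= 2483 AND wait_s >= 245 → 51
call_id=27: duration_s >= 532 AND wait_s BETWEEN 186 AND 525 → -6
call_id=28: duration_s >= 1913 OR disposition IN ('wrong_num', 'callback') → 18
call_id=29: (no match → NULL) → NULL

-5, 24, 57, 15, 9, 3, 51, -6, 18, NULL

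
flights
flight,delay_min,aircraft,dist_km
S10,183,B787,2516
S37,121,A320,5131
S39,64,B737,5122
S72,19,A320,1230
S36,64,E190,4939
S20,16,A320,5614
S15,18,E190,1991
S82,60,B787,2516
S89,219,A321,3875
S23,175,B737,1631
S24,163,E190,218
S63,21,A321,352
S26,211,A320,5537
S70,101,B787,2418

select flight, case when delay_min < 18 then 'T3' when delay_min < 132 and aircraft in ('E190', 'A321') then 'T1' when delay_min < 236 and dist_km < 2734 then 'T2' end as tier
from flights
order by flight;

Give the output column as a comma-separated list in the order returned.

T2, T1, T3, T2, T2, NULL, T1, NULL, NULL, T1, T2, T2, T2, NULL

flight=S10: delay_min < 236 and dist_km < 2734 → T2
flight=S15: delay_min < 132 and aircraft in ('E190', 'A321') → T1
flight=S20: delay_min < 18 → T3
flight=S23: delay_min < 236 and dist_km < 2734 → T2
flight=S24: delay_min < 236 and dist_km < 2734 → T2
flight=S26: (no match → NULL) → NULL
flight=S36: delay_min < 132 and aircraft in ('E190', 'A321') → T1
flight=S37: (no match → NULL) → NULL
flight=S39: (no match → NULL) → NULL
flight=S63: delay_min < 132 and aircraft in ('E190', 'A321') → T1
flight=S70: delay_min < 236 and dist_km < 2734 → T2
flight=S72: delay_min < 236 and dist_km < 2734 → T2
flight=S82: delay_min < 236 and dist_km < 2734 → T2
flight=S89: (no match → NULL) → NULL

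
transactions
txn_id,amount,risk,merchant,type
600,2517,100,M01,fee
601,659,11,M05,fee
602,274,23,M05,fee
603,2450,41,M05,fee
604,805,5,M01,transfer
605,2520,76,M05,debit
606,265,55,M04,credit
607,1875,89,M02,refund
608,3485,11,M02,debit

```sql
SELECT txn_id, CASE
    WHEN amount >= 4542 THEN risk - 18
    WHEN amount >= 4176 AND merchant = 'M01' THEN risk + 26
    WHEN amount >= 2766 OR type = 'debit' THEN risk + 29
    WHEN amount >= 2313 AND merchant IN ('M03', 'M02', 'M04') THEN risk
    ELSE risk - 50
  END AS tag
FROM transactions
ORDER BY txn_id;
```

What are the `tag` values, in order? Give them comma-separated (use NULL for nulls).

txn_id=600: ELSE → 50
txn_id=601: ELSE → -39
txn_id=602: ELSE → -27
txn_id=603: ELSE → -9
txn_id=604: ELSE → -45
txn_id=605: amount >= 2766 OR type = 'debit' → 105
txn_id=606: ELSE → 5
txn_id=607: ELSE → 39
txn_id=608: amount >= 2766 OR type = 'debit' → 40

50, -39, -27, -9, -45, 105, 5, 39, 40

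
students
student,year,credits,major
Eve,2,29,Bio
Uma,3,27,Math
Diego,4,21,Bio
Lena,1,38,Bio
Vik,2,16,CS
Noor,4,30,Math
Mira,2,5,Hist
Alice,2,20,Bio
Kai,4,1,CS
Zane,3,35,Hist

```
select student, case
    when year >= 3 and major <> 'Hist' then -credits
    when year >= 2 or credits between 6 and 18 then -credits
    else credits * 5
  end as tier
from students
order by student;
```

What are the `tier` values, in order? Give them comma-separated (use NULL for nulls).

-20, -21, -29, -1, 190, -5, -30, -27, -16, -35

student=Alice: year >= 2 or credits between 6 and 18 → -20
student=Diego: year >= 3 and major <> 'Hist' → -21
student=Eve: year >= 2 or credits between 6 and 18 → -29
student=Kai: year >= 3 and major <> 'Hist' → -1
student=Lena: ELSE → 190
student=Mira: year >= 2 or credits between 6 and 18 → -5
student=Noor: year >= 3 and major <> 'Hist' → -30
student=Uma: year >= 3 and major <> 'Hist' → -27
student=Vik: year >= 2 or credits between 6 and 18 → -16
student=Zane: year >= 2 or credits between 6 and 18 → -35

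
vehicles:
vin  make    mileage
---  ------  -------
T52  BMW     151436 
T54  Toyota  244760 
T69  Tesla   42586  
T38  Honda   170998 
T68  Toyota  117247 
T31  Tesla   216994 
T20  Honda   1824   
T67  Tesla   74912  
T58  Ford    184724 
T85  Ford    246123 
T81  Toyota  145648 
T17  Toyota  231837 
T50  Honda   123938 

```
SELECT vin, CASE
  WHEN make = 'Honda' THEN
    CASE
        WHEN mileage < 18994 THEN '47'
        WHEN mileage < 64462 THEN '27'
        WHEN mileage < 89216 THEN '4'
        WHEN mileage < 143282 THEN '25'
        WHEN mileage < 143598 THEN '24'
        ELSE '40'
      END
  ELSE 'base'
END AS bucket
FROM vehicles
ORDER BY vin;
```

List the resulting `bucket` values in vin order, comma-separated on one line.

base, 47, base, 40, 25, base, base, base, base, base, base, base, base

vin=T17: make='Toyota' → outer ELSE → base
vin=T20: make='Honda' → inner[mileage < 18994] → 47
vin=T31: make='Tesla' → outer ELSE → base
vin=T38: make='Honda' → inner[ELSE] → 40
vin=T50: make='Honda' → inner[mileage < 143282] → 25
vin=T52: make='BMW' → outer ELSE → base
vin=T54: make='Toyota' → outer ELSE → base
vin=T58: make='Ford' → outer ELSE → base
vin=T67: make='Tesla' → outer ELSE → base
vin=T68: make='Toyota' → outer ELSE → base
vin=T69: make='Tesla' → outer ELSE → base
vin=T81: make='Toyota' → outer ELSE → base
vin=T85: make='Ford' → outer ELSE → base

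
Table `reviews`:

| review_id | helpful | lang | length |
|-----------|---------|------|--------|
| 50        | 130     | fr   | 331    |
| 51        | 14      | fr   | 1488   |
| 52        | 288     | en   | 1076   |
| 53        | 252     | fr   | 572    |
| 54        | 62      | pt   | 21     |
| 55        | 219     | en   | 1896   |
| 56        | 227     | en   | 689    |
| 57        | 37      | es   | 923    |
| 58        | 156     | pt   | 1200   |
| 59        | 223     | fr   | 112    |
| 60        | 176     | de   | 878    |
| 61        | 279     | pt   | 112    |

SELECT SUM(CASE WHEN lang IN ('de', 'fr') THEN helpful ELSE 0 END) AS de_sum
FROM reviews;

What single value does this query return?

795

review_id=50: ✓ → 130
review_id=51: ✓ → 14
review_id=52: ✗
review_id=53: ✓ → 252
review_id=54: ✗
review_id=55: ✗
review_id=56: ✗
review_id=57: ✗
review_id=58: ✗
review_id=59: ✓ → 223
review_id=60: ✓ → 176
review_id=61: ✗
de_sum = 130 + 14 + 252 + 223 + 176 = 795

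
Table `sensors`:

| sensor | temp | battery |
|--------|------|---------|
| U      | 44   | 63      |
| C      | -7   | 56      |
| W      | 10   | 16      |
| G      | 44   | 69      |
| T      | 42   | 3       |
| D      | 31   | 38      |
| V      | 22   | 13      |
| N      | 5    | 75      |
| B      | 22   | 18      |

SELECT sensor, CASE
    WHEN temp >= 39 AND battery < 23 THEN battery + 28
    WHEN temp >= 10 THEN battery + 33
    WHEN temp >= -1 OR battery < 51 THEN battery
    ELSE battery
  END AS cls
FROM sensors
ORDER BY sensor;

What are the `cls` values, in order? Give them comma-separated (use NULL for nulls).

sensor=B: temp >= 10 → 51
sensor=C: ELSE → 56
sensor=D: temp >= 10 → 71
sensor=G: temp >= 10 → 102
sensor=N: temp >= -1 OR battery < 51 → 75
sensor=T: temp >= 39 AND battery < 23 → 31
sensor=U: temp >= 10 → 96
sensor=V: temp >= 10 → 46
sensor=W: temp >= 10 → 49

51, 56, 71, 102, 75, 31, 96, 46, 49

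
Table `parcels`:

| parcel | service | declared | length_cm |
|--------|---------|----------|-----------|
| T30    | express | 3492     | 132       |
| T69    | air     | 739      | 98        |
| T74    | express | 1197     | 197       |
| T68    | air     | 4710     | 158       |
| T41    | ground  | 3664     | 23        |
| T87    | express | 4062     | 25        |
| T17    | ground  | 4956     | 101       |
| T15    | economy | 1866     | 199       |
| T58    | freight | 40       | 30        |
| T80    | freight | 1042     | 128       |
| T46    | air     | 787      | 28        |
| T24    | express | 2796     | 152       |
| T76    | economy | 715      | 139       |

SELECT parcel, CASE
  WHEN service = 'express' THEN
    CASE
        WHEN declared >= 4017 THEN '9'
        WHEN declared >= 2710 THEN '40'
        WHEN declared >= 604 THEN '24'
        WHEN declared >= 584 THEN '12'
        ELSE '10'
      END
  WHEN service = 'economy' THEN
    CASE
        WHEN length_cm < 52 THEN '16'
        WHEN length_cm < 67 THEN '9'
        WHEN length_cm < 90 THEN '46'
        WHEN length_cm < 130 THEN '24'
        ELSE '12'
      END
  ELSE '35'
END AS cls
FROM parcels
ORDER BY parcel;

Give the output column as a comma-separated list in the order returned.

parcel=T15: service='economy' → inner[ELSE] → 12
parcel=T17: service='ground' → outer ELSE → 35
parcel=T24: service='express' → inner[declared >= 2710] → 40
parcel=T30: service='express' → inner[declared >= 2710] → 40
parcel=T41: service='ground' → outer ELSE → 35
parcel=T46: service='air' → outer ELSE → 35
parcel=T58: service='freight' → outer ELSE → 35
parcel=T68: service='air' → outer ELSE → 35
parcel=T69: service='air' → outer ELSE → 35
parcel=T74: service='express' → inner[declared >= 604] → 24
parcel=T76: service='economy' → inner[ELSE] → 12
parcel=T80: service='freight' → outer ELSE → 35
parcel=T87: service='express' → inner[declared >= 4017] → 9

12, 35, 40, 40, 35, 35, 35, 35, 35, 24, 12, 35, 9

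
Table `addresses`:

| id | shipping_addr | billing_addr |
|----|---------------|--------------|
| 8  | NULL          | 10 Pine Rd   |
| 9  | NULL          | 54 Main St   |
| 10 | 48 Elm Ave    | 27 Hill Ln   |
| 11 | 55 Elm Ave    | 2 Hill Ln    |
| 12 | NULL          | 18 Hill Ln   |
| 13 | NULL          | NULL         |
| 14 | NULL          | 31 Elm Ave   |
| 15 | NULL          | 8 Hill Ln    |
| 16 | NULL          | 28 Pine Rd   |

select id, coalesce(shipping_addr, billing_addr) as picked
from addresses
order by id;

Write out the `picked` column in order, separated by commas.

id=8: shipping_addr=NULL, billing_addr=10 Pine Rd → 10 Pine Rd
id=9: shipping_addr=NULL, billing_addr=54 Main St → 54 Main St
id=10: shipping_addr=48 Elm Ave → 48 Elm Ave
id=11: shipping_addr=55 Elm Ave → 55 Elm Ave
id=12: shipping_addr=NULL, billing_addr=18 Hill Ln → 18 Hill Ln
id=13: shipping_addr=NULL, billing_addr=NULL (all NULL) → NULL
id=14: shipping_addr=NULL, billing_addr=31 Elm Ave → 31 Elm Ave
id=15: shipping_addr=NULL, billing_addr=8 Hill Ln → 8 Hill Ln
id=16: shipping_addr=NULL, billing_addr=28 Pine Rd → 28 Pine Rd

10 Pine Rd, 54 Main St, 48 Elm Ave, 55 Elm Ave, 18 Hill Ln, NULL, 31 Elm Ave, 8 Hill Ln, 28 Pine Rd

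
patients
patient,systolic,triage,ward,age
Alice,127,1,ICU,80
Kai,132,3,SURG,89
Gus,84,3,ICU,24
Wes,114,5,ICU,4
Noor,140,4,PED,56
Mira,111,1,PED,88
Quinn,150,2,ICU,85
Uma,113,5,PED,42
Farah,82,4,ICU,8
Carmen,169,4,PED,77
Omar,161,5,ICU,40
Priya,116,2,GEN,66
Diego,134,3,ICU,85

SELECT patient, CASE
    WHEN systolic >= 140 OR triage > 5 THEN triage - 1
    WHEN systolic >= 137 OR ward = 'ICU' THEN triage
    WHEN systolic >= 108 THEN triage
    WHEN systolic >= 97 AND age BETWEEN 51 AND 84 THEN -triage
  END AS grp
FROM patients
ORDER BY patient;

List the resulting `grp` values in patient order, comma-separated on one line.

1, 3, 3, 4, 3, 3, 1, 3, 4, 2, 1, 5, 5

patient=Alice: systolic >= 137 OR ward = 'ICU' → 1
patient=Carmen: systolic >= 140 OR triage > 5 → 3
patient=Diego: systolic >= 137 OR ward = 'ICU' → 3
patient=Farah: systolic >= 137 OR ward = 'ICU' → 4
patient=Gus: systolic >= 137 OR ward = 'ICU' → 3
patient=Kai: systolic >= 108 → 3
patient=Mira: systolic >= 108 → 1
patient=Noor: systolic >= 140 OR triage > 5 → 3
patient=Omar: systolic >= 140 OR triage > 5 → 4
patient=Priya: systolic >= 108 → 2
patient=Quinn: systolic >= 140 OR triage > 5 → 1
patient=Uma: systolic >= 108 → 5
patient=Wes: systolic >= 137 OR ward = 'ICU' → 5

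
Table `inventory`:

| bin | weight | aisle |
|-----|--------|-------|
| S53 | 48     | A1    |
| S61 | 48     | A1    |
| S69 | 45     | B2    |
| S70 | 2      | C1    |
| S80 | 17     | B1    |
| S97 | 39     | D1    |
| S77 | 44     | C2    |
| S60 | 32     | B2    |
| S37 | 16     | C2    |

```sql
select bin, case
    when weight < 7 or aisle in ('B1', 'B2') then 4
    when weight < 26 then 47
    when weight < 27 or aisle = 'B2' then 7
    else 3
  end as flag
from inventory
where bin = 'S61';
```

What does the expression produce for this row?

bin = S61: weight=48, aisle=A1.
weight < 7 or aisle in ('B1', 'B2') → false
weight < 26 → false
weight < 27 or aisle = 'B2' → false
No prior WHEN matched → ELSE → 3

3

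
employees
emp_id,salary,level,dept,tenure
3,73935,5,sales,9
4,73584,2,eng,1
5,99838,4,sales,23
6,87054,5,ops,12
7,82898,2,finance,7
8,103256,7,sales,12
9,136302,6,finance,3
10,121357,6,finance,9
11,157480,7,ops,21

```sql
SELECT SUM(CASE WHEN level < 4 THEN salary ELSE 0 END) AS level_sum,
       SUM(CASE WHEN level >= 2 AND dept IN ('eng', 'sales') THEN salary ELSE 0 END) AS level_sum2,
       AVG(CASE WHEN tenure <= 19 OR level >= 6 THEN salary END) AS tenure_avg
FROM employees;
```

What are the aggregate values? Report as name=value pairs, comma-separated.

[level_sum: level < 4]
emp_id=3: ✗
emp_id=4: ✓ → 73584
emp_id=5: ✗
emp_id=6: ✗
emp_id=7: ✓ → 82898
emp_id=8: ✗
emp_id=9: ✗
emp_id=10: ✗
emp_id=11: ✗
level_sum = 73584 + 82898 = 156482
—
[level_sum2: level >= 2 AND dept IN ('eng', 'sales')]
emp_id=3: ✓ → 73935
emp_id=4: ✓ → 73584
emp_id=5: ✓ → 99838
emp_id=6: ✗
emp_id=7: ✗
emp_id=8: ✓ → 103256
emp_id=9: ✗
emp_id=10: ✗
emp_id=11: ✗
level_sum2 = 73935 + 73584 + 99838 + 103256 = 350613
—
[tenure_avg: tenure <= 19 OR level >= 6]
emp_id=3: ✓ → 73935
emp_id=4: ✓ → 73584
emp_id=5: ✗
emp_id=6: ✓ → 87054
emp_id=7: ✓ → 82898
emp_id=8: ✓ → 103256
emp_id=9: ✓ → 136302
emp_id=10: ✓ → 121357
emp_id=11: ✓ → 157480
tenure_avg = (73935 + 73584 + 87054 + 82898 + 103256 + 136302 + 121357 + 157480) / 8 = 104483.25

level_sum=156482, level_sum2=350613, tenure_avg=104483.25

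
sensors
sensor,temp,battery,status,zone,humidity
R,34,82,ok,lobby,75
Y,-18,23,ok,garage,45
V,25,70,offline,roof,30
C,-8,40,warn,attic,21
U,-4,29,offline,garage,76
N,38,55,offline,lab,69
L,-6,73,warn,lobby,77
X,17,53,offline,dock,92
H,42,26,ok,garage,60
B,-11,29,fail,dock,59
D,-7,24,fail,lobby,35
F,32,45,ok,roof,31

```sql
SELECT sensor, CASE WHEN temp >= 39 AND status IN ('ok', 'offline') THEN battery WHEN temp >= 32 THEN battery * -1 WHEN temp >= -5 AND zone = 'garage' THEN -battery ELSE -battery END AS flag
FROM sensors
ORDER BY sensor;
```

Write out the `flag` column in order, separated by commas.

sensor=B: ELSE → -29
sensor=C: ELSE → -40
sensor=D: ELSE → -24
sensor=F: temp >= 32 → -45
sensor=H: temp >= 39 AND status IN ('ok', 'offline') → 26
sensor=L: ELSE → -73
sensor=N: temp >= 32 → -55
sensor=R: temp >= 32 → -82
sensor=U: temp >= -5 AND zone = 'garage' → -29
sensor=V: ELSE → -70
sensor=X: ELSE → -53
sensor=Y: ELSE → -23

-29, -40, -24, -45, 26, -73, -55, -82, -29, -70, -53, -23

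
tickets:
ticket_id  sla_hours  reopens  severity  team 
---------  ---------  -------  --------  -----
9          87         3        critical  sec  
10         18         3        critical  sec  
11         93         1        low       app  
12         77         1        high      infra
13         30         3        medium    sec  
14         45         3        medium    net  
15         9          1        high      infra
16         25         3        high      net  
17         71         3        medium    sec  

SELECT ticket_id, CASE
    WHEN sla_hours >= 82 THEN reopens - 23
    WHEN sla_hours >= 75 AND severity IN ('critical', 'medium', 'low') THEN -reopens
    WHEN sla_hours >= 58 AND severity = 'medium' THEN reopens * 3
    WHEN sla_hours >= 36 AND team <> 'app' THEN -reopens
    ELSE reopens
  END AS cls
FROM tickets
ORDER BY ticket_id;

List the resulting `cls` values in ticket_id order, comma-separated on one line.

ticket_id=9: sla_hours >= 82 → -20
ticket_id=10: ELSE → 3
ticket_id=11: sla_hours >= 82 → -22
ticket_id=12: sla_hours >= 36 AND team <> 'app' → -1
ticket_id=13: ELSE → 3
ticket_id=14: sla_hours >= 36 AND team <> 'app' → -3
ticket_id=15: ELSE → 1
ticket_id=16: ELSE → 3
ticket_id=17: sla_hours >= 58 AND severity = 'medium' → 9

-20, 3, -22, -1, 3, -3, 1, 3, 9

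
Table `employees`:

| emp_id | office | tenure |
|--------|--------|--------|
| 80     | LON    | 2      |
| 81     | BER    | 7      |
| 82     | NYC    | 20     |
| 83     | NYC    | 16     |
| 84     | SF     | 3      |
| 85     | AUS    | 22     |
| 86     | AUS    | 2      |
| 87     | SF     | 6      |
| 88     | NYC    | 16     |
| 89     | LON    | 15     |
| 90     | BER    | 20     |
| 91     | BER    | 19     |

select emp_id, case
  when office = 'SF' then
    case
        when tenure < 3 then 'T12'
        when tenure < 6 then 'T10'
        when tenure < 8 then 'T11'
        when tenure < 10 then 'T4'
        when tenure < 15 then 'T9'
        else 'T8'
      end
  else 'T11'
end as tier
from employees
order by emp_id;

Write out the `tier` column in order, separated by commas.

T11, T11, T11, T11, T10, T11, T11, T11, T11, T11, T11, T11

emp_id=80: office='LON' → outer ELSE → T11
emp_id=81: office='BER' → outer ELSE → T11
emp_id=82: office='NYC' → outer ELSE → T11
emp_id=83: office='NYC' → outer ELSE → T11
emp_id=84: office='SF' → inner[tenure < 6] → T10
emp_id=85: office='AUS' → outer ELSE → T11
emp_id=86: office='AUS' → outer ELSE → T11
emp_id=87: office='SF' → inner[tenure < 8] → T11
emp_id=88: office='NYC' → outer ELSE → T11
emp_id=89: office='LON' → outer ELSE → T11
emp_id=90: office='BER' → outer ELSE → T11
emp_id=91: office='BER' → outer ELSE → T11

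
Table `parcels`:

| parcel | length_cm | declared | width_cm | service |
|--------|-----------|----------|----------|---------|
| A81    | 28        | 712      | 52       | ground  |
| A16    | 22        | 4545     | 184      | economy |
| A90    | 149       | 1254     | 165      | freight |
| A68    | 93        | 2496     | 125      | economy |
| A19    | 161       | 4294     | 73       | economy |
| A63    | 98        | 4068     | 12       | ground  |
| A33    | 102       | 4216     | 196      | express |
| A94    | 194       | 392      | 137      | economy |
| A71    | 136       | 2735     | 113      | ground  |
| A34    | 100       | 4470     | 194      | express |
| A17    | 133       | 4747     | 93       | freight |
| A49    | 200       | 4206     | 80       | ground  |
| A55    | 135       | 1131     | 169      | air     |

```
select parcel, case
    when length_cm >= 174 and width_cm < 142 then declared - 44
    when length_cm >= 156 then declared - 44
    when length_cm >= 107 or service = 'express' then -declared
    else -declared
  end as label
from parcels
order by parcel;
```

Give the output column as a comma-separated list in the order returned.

parcel=A16: ELSE → -4545
parcel=A17: length_cm >= 107 or service = 'express' → -4747
parcel=A19: length_cm >= 156 → 4250
parcel=A33: length_cm >= 107 or service = 'express' → -4216
parcel=A34: length_cm >= 107 or service = 'express' → -4470
parcel=A49: length_cm >= 174 and width_cm < 142 → 4162
parcel=A55: length_cm >= 107 or service = 'express' → -1131
parcel=A63: ELSE → -4068
parcel=A68: ELSE → -2496
parcel=A71: length_cm >= 107 or service = 'express' → -2735
parcel=A81: ELSE → -712
parcel=A90: length_cm >= 107 or service = 'express' → -1254
parcel=A94: length_cm >= 174 and width_cm < 142 → 348

-4545, -4747, 4250, -4216, -4470, 4162, -1131, -4068, -2496, -2735, -712, -1254, 348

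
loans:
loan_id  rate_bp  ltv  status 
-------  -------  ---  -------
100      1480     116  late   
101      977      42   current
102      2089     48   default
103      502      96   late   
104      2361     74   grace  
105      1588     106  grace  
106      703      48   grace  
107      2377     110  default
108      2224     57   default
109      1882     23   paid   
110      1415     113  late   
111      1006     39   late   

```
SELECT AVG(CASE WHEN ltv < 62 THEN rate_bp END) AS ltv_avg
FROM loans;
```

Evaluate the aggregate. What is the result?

1480.1666666667

loan_id=100: ✗
loan_id=101: ✓ → 977
loan_id=102: ✓ → 2089
loan_id=103: ✗
loan_id=104: ✗
loan_id=105: ✗
loan_id=106: ✓ → 703
loan_id=107: ✗
loan_id=108: ✓ → 2224
loan_id=109: ✓ → 1882
loan_id=110: ✗
loan_id=111: ✓ → 1006
ltv_avg = (977 + 2089 + 703 + 2224 + 1882 + 1006) / 6 = 1480.1666666667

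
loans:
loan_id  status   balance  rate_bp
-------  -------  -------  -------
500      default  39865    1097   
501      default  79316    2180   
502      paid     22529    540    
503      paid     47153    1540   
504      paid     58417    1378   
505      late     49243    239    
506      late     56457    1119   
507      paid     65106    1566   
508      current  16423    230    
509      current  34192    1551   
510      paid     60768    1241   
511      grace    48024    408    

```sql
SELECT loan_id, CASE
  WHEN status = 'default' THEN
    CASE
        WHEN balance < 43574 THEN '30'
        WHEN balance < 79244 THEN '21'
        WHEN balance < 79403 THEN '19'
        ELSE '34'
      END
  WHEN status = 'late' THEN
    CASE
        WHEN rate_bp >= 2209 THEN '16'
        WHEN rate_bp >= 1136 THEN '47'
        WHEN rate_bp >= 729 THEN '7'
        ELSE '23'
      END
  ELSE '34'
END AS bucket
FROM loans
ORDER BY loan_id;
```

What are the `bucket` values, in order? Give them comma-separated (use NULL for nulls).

loan_id=500: status='default' → inner[balance < 43574] → 30
loan_id=501: status='default' → inner[balance < 79403] → 19
loan_id=502: status='paid' → outer ELSE → 34
loan_id=503: status='paid' → outer ELSE → 34
loan_id=504: status='paid' → outer ELSE → 34
loan_id=505: status='late' → inner[ELSE] → 23
loan_id=506: status='late' → inner[rate_bp >= 729] → 7
loan_id=507: status='paid' → outer ELSE → 34
loan_id=508: status='current' → outer ELSE → 34
loan_id=509: status='current' → outer ELSE → 34
loan_id=510: status='paid' → outer ELSE → 34
loan_id=511: status='grace' → outer ELSE → 34

30, 19, 34, 34, 34, 23, 7, 34, 34, 34, 34, 34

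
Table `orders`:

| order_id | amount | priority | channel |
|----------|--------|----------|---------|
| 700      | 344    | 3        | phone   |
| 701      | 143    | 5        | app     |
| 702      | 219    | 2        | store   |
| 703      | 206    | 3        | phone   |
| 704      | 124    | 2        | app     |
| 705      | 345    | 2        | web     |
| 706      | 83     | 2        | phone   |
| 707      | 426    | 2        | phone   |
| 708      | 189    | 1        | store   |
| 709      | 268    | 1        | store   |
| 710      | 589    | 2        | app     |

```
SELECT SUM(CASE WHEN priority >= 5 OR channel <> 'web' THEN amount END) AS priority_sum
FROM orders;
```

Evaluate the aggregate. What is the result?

order_id=700: ✓ → 344
order_id=701: ✓ → 143
order_id=702: ✓ → 219
order_id=703: ✓ → 206
order_id=704: ✓ → 124
order_id=705: ✗
order_id=706: ✓ → 83
order_id=707: ✓ → 426
order_id=708: ✓ → 189
order_id=709: ✓ → 268
order_id=710: ✓ → 589
priority_sum = 344 + 143 + 219 + 206 + 124 + 83 + 426 + 189 + 268 + 589 = 2591

2591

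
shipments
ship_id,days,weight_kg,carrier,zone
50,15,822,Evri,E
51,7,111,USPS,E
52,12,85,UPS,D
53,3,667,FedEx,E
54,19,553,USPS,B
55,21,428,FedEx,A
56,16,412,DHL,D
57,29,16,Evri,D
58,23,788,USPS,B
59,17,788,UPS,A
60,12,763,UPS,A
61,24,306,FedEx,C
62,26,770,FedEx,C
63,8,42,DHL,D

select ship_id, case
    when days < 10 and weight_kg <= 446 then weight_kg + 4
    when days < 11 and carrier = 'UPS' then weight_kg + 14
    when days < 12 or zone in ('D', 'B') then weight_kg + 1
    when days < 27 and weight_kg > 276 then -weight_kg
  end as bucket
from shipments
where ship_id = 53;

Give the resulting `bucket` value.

ship_id = 53: days=3, weight_kg=667, carrier=FedEx, zone=E.
days < 10 and weight_kg <= 446 → false
days < 11 and carrier = 'UPS' → false
days < 12 or zone in ('D', 'B') → true → 668

668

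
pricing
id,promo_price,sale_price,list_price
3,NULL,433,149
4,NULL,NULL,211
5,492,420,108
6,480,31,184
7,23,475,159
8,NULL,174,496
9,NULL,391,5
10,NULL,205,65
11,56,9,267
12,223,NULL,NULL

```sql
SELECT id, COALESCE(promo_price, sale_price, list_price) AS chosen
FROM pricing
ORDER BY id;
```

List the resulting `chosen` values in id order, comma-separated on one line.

433, 211, 492, 480, 23, 174, 391, 205, 56, 223

id=3: promo_price=NULL, sale_price=433 → 433
id=4: promo_price=NULL, sale_price=NULL, list_price=211 → 211
id=5: promo_price=492 → 492
id=6: promo_price=480 → 480
id=7: promo_price=23 → 23
id=8: promo_price=NULL, sale_price=174 → 174
id=9: promo_price=NULL, sale_price=391 → 391
id=10: promo_price=NULL, sale_price=205 → 205
id=11: promo_price=56 → 56
id=12: promo_price=223 → 223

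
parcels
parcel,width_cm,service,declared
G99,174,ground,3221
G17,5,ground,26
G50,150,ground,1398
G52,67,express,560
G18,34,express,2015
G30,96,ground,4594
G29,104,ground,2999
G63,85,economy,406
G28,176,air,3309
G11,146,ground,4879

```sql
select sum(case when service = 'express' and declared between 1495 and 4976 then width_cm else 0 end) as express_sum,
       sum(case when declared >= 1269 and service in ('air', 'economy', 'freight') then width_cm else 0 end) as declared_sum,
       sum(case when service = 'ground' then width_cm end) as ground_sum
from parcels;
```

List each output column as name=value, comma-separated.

express_sum=34, declared_sum=176, ground_sum=675

[express_sum: service = 'express' and declared between 1495 and 4976]
parcel=G99: ✗
parcel=G17: ✗
parcel=G50: ✗
parcel=G52: ✗
parcel=G18: ✓ → 34
parcel=G30: ✗
parcel=G29: ✗
parcel=G63: ✗
parcel=G28: ✗
parcel=G11: ✗
express_sum = 34
—
[declared_sum: declared >= 1269 and service in ('air', 'economy', 'freight')]
parcel=G99: ✗
parcel=G17: ✗
parcel=G50: ✗
parcel=G52: ✗
parcel=G18: ✗
parcel=G30: ✗
parcel=G29: ✗
parcel=G63: ✗
parcel=G28: ✓ → 176
parcel=G11: ✗
declared_sum = 176
—
[ground_sum: service = 'ground']
parcel=G99: ✓ → 174
parcel=G17: ✓ → 5
parcel=G50: ✓ → 150
parcel=G52: ✗
parcel=G18: ✗
parcel=G30: ✓ → 96
parcel=G29: ✓ → 104
parcel=G63: ✗
parcel=G28: ✗
parcel=G11: ✓ → 146
ground_sum = 174 + 5 + 150 + 96 + 104 + 146 = 675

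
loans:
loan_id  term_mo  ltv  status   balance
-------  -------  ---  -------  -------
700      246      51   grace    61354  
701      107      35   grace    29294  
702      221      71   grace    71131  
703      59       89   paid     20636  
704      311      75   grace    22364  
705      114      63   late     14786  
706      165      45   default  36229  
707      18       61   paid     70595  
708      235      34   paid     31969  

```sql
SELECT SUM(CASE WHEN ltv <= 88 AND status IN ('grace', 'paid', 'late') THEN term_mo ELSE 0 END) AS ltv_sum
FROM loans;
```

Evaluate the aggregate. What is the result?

loan_id=700: ✓ → 246
loan_id=701: ✓ → 107
loan_id=702: ✓ → 221
loan_id=703: ✗
loan_id=704: ✓ → 311
loan_id=705: ✓ → 114
loan_id=706: ✗
loan_id=707: ✓ → 18
loan_id=708: ✓ → 235
ltv_sum = 246 + 107 + 221 + 311 + 114 + 18 + 235 = 1252

1252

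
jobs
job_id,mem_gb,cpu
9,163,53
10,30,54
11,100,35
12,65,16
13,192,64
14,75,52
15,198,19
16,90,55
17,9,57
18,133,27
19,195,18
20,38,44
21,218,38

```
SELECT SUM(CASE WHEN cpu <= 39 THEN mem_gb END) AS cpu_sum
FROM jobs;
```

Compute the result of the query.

job_id=9: ✗
job_id=10: ✗
job_id=11: ✓ → 100
job_id=12: ✓ → 65
job_id=13: ✗
job_id=14: ✗
job_id=15: ✓ → 198
job_id=16: ✗
job_id=17: ✗
job_id=18: ✓ → 133
job_id=19: ✓ → 195
job_id=20: ✗
job_id=21: ✓ → 218
cpu_sum = 100 + 65 + 198 + 133 + 195 + 218 = 909

909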